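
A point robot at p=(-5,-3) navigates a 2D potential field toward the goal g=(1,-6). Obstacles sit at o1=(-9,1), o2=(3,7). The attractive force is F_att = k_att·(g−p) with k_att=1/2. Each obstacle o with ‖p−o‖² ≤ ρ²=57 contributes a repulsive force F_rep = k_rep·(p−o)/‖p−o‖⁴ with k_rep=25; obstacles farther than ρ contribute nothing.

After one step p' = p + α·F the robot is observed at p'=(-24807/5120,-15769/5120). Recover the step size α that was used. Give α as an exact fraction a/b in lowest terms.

α = 1/20

F_att = 1/2·(g−p) = 1/2·(6,-3) = (3.0000,-1.5000)
o1: d²=32 ≤ ρ²=57; F_rep = 25·(4,-4)/32² = (0.0977,-0.0977)
o2: d²=164 > ρ²=57 → inactive
F = F_att + ΣF_rep = (3.0977,-1.5977)
Δp = p'−p = (0.1549,-0.0799); α = Δx/Fx = (793/5120) / (793/256) = 1/20
check: Δy/Fy = (-409/5120) / (-409/256) = 1/20 ✓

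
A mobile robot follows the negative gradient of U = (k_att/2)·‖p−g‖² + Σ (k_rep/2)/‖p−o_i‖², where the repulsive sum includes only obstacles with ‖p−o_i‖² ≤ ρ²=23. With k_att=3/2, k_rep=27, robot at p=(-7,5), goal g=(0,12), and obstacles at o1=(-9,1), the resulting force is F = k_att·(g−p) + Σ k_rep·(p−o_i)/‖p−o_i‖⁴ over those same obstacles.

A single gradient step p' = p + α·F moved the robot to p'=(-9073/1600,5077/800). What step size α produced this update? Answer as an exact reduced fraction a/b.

F_att = 3/2·(g−p) = 3/2·(7,7) = (10.5000,10.5000)
o1: d²=20 ≤ ρ²=23; F_rep = 27·(2,4)/20² = (0.1350,0.2700)
F = F_att + ΣF_rep = (10.6350,10.7700)
Δp = p'−p = (1.3294,1.3462); α = Δx/Fx = (2127/1600) / (2127/200) = 1/8
check: Δy/Fy = (1077/800) / (1077/100) = 1/8 ✓

α = 1/8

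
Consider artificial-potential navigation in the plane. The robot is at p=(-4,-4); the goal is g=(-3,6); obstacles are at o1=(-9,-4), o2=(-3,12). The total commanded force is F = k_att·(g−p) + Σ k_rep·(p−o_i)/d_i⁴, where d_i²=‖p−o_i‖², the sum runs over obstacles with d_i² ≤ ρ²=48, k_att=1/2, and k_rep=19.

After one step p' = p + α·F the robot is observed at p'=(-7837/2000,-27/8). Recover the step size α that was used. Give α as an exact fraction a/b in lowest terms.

F_att = 1/2·(g−p) = 1/2·(1,10) = (0.5000,5.0000)
o1: d²=25 ≤ ρ²=48; F_rep = 19·(5,0)/25² = (0.1520,0.0000)
o2: d²=257 > ρ²=48 → inactive
F = F_att + ΣF_rep = (0.6520,5.0000)
Δp = p'−p = (0.0815,0.6250); α = Δx/Fx = (163/2000) / (163/250) = 1/8
check: Δy/Fy = (5/8) / (5) = 1/8 ✓

α = 1/8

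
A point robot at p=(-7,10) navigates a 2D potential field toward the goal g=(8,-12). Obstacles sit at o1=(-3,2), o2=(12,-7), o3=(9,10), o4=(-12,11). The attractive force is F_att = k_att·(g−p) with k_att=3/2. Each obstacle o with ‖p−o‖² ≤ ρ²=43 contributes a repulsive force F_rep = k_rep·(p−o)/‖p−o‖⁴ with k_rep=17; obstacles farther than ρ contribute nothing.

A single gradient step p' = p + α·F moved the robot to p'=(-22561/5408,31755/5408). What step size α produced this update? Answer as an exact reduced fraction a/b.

F_att = 3/2·(g−p) = 3/2·(15,-22) = (22.5000,-33.0000)
o1: d²=80 > ρ²=43 → inactive
o2: d²=650 > ρ²=43 → inactive
o3: d²=256 > ρ²=43 → inactive
o4: d²=26 ≤ ρ²=43; F_rep = 17·(5,-1)/26² = (0.1257,-0.0251)
F = F_att + ΣF_rep = (22.6257,-33.0251)
Δp = p'−p = (2.8282,-4.1281); α = Δx/Fx = (15295/5408) / (15295/676) = 1/8
check: Δy/Fy = (-22325/5408) / (-22325/676) = 1/8 ✓

α = 1/8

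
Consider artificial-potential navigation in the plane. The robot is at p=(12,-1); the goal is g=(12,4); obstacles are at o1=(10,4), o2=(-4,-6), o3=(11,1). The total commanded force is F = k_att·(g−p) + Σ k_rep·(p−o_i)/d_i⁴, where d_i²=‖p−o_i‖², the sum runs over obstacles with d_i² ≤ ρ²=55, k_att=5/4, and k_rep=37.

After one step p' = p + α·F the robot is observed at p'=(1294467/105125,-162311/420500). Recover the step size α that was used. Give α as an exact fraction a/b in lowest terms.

F_att = 5/4·(g−p) = 5/4·(0,5) = (0.0000,6.2500)
o1: d²=29 ≤ ρ²=55; F_rep = 37·(2,-5)/29² = (0.0880,-0.2200)
o2: d²=281 > ρ²=55 → inactive
o3: d²=5 ≤ ρ²=55; F_rep = 37·(1,-2)/5² = (1.4800,-2.9600)
F = F_att + ΣF_rep = (1.5680,3.0700)
Δp = p'−p = (0.3136,0.6140); α = Δx/Fx = (32967/105125) / (32967/21025) = 1/5
check: Δy/Fy = (258189/420500) / (258189/84100) = 1/5 ✓

α = 1/5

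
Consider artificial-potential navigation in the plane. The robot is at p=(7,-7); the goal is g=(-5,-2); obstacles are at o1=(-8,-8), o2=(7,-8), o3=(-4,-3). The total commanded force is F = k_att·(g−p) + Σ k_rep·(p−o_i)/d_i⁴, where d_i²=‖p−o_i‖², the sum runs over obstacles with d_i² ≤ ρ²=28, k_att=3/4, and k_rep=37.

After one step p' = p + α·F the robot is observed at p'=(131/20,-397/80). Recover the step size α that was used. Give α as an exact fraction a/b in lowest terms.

F_att = 3/4·(g−p) = 3/4·(-12,5) = (-9.0000,3.7500)
o1: d²=226 > ρ²=28 → inactive
o2: d²=1 ≤ ρ²=28; F_rep = 37·(0,1)/1² = (0.0000,37.0000)
o3: d²=137 > ρ²=28 → inactive
F = F_att + ΣF_rep = (-9.0000,40.7500)
Δp = p'−p = (-0.4500,2.0375); α = Δx/Fx = (-9/20) / (-9) = 1/20
check: Δy/Fy = (163/80) / (163/4) = 1/20 ✓

α = 1/20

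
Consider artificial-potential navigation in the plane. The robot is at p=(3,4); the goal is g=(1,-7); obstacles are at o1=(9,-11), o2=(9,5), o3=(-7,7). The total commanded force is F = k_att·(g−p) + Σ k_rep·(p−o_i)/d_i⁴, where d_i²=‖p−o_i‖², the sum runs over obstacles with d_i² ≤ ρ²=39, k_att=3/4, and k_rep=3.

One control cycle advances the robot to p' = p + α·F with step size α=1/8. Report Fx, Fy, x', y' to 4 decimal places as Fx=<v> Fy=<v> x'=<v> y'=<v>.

Fx=-1.5131 Fy=-8.2522 x'=2.8109 y'=2.9685

F_att = 3/4·(g−p) = 3/4·(-2,-11) = (-1.5000,-8.2500)
o1: d²=261 > ρ²=39 → inactive
o2: d²=37 ≤ ρ²=39; F_rep = 3·(-6,-1)/37² = (-0.0131,-0.0022)
o3: d²=109 > ρ²=39 → inactive
F = F_att + ΣF_rep = (-1.5131,-8.2522)
p' = p + 1/8·F = (2.8109,2.9685)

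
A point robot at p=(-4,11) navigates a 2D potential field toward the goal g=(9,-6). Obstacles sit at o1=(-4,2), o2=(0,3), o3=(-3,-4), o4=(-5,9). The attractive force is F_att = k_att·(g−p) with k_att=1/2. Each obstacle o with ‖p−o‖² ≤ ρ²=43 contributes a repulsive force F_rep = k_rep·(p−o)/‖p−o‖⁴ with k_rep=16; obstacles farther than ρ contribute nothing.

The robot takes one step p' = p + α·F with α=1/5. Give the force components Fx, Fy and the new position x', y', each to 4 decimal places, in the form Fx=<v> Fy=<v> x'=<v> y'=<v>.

F_att = 1/2·(g−p) = 1/2·(13,-17) = (6.5000,-8.5000)
o1: d²=81 > ρ²=43 → inactive
o2: d²=80 > ρ²=43 → inactive
o3: d²=226 > ρ²=43 → inactive
o4: d²=5 ≤ ρ²=43; F_rep = 16·(1,2)/5² = (0.6400,1.2800)
F = F_att + ΣF_rep = (7.1400,-7.2200)
p' = p + 1/5·F = (-2.5720,9.5560)

Fx=7.1400 Fy=-7.2200 x'=-2.5720 y'=9.5560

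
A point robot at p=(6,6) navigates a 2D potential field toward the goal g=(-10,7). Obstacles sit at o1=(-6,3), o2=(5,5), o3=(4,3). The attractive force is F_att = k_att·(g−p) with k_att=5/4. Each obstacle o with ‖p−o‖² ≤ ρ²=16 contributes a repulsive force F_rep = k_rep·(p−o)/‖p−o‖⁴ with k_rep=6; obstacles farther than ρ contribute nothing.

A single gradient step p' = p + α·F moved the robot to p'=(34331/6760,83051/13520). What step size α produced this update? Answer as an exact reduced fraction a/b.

F_att = 5/4·(g−p) = 5/4·(-16,1) = (-20.0000,1.2500)
o1: d²=153 > ρ²=16 → inactive
o2: d²=2 ≤ ρ²=16; F_rep = 6·(1,1)/2² = (1.5000,1.5000)
o3: d²=13 ≤ ρ²=16; F_rep = 6·(2,3)/13² = (0.0710,0.1065)
F = F_att + ΣF_rep = (-18.4290,2.8565)
Δp = p'−p = (-0.9214,0.1428); α = Δx/Fx = (-6229/6760) / (-6229/338) = 1/20
check: Δy/Fy = (1931/13520) / (1931/676) = 1/20 ✓

α = 1/20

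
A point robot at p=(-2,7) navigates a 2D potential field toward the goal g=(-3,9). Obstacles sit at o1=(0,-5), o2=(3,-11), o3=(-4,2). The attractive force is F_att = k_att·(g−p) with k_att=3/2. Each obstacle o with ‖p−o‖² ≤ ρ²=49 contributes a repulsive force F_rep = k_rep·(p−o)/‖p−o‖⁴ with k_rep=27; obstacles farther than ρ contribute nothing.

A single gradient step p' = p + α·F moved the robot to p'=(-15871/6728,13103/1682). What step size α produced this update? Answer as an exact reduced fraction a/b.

F_att = 3/2·(g−p) = 3/2·(-1,2) = (-1.5000,3.0000)
o1: d²=148 > ρ²=49 → inactive
o2: d²=349 > ρ²=49 → inactive
o3: d²=29 ≤ ρ²=49; F_rep = 27·(2,5)/29² = (0.0642,0.1605)
F = F_att + ΣF_rep = (-1.4358,3.1605)
Δp = p'−p = (-0.3589,0.7901); α = Δx/Fx = (-2415/6728) / (-2415/1682) = 1/4
check: Δy/Fy = (1329/1682) / (2658/841) = 1/4 ✓

α = 1/4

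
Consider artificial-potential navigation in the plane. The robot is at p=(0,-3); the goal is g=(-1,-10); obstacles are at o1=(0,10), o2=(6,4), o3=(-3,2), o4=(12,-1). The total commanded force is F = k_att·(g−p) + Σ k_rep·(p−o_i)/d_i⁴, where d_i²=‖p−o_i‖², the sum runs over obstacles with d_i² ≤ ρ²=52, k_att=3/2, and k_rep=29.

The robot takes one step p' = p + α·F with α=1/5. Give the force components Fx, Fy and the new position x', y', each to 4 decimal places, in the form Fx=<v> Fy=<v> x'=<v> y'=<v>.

F_att = 3/2·(g−p) = 3/2·(-1,-7) = (-1.5000,-10.5000)
o1: d²=169 > ρ²=52 → inactive
o2: d²=85 > ρ²=52 → inactive
o3: d²=34 ≤ ρ²=52; F_rep = 29·(3,-5)/34² = (0.0753,-0.1254)
o4: d²=148 > ρ²=52 → inactive
F = F_att + ΣF_rep = (-1.4247,-10.6254)
p' = p + 1/5·F = (-0.2849,-5.1251)

Fx=-1.4247 Fy=-10.6254 x'=-0.2849 y'=-5.1251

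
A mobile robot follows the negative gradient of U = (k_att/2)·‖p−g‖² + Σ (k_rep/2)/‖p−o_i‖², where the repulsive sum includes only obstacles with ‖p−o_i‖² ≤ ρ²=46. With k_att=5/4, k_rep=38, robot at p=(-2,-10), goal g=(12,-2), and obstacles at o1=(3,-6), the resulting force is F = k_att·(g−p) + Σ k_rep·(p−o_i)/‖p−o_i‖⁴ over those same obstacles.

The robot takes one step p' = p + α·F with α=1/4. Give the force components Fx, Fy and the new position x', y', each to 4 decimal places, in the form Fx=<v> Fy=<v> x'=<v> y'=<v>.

Fx=17.3870 Fy=9.9096 x'=2.3467 y'=-7.5226

F_att = 5/4·(g−p) = 5/4·(14,8) = (17.5000,10.0000)
o1: d²=41 ≤ ρ²=46; F_rep = 38·(-5,-4)/41² = (-0.1130,-0.0904)
F = F_att + ΣF_rep = (17.3870,9.9096)
p' = p + 1/4·F = (2.3467,-7.5226)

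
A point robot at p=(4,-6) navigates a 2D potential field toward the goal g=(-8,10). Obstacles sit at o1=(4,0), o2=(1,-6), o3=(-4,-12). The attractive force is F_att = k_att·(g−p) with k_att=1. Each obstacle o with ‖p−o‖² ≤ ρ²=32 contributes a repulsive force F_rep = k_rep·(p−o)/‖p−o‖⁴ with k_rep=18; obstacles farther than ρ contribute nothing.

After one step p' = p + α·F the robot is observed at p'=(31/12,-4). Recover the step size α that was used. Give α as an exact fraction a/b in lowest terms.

F_att = 1·(g−p) = 1·(-12,16) = (-12.0000,16.0000)
o1: d²=36 > ρ²=32 → inactive
o2: d²=9 ≤ ρ²=32; F_rep = 18·(3,0)/9² = (0.6667,0.0000)
o3: d²=100 > ρ²=32 → inactive
F = F_att + ΣF_rep = (-11.3333,16.0000)
Δp = p'−p = (-1.4167,2.0000); α = Δx/Fx = (-17/12) / (-34/3) = 1/8
check: Δy/Fy = (2) / (16) = 1/8 ✓

α = 1/8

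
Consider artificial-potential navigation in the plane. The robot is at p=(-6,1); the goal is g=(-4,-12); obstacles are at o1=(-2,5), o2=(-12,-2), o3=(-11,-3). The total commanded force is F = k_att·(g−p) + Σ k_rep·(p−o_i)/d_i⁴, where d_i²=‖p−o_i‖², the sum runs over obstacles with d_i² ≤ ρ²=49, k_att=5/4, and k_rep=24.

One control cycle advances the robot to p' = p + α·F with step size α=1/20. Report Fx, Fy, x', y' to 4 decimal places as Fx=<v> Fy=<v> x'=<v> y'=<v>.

Fx=2.5487 Fy=-16.2511 x'=-5.8726 y'=0.1874

F_att = 5/4·(g−p) = 5/4·(2,-13) = (2.5000,-16.2500)
o1: d²=32 ≤ ρ²=49; F_rep = 24·(-4,-4)/32² = (-0.0938,-0.0938)
o2: d²=45 ≤ ρ²=49; F_rep = 24·(6,3)/45² = (0.0711,0.0356)
o3: d²=41 ≤ ρ²=49; F_rep = 24·(5,4)/41² = (0.0714,0.0571)
F = F_att + ΣF_rep = (2.5487,-16.2511)
p' = p + 1/20·F = (-5.8726,0.1874)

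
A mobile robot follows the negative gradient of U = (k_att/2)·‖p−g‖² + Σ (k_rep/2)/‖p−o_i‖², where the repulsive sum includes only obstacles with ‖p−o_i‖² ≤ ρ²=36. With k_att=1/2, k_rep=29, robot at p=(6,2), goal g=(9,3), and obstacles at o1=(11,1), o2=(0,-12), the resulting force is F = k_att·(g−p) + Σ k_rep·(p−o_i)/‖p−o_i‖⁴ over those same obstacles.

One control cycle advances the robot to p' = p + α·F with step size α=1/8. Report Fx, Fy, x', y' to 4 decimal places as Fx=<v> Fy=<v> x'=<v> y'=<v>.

F_att = 1/2·(g−p) = 1/2·(3,1) = (1.5000,0.5000)
o1: d²=26 ≤ ρ²=36; F_rep = 29·(-5,1)/26² = (-0.2145,0.0429)
o2: d²=232 > ρ²=36 → inactive
F = F_att + ΣF_rep = (1.2855,0.5429)
p' = p + 1/8·F = (6.1607,2.0679)

Fx=1.2855 Fy=0.5429 x'=6.1607 y'=2.0679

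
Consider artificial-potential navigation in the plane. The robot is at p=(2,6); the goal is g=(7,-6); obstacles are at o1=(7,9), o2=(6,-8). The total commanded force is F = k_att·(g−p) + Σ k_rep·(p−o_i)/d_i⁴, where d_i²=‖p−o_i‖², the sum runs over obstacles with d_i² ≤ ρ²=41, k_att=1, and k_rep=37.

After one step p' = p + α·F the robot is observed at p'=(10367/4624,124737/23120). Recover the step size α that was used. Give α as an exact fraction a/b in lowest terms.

F_att = 1·(g−p) = 1·(5,-12) = (5.0000,-12.0000)
o1: d²=34 ≤ ρ²=41; F_rep = 37·(-5,-3)/34² = (-0.1600,-0.0960)
o2: d²=212 > ρ²=41 → inactive
F = F_att + ΣF_rep = (4.8400,-12.0960)
Δp = p'−p = (0.2420,-0.6048); α = Δx/Fx = (1119/4624) / (5595/1156) = 1/20
check: Δy/Fy = (-13983/23120) / (-13983/1156) = 1/20 ✓

α = 1/20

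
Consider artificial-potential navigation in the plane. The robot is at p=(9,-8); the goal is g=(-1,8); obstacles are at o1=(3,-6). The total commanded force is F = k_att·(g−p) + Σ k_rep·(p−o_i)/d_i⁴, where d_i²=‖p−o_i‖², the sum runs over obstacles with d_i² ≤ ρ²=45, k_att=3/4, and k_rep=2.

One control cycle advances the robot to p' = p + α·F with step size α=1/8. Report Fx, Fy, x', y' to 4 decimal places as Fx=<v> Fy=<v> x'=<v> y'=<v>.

F_att = 3/4·(g−p) = 3/4·(-10,16) = (-7.5000,12.0000)
o1: d²=40 ≤ ρ²=45; F_rep = 2·(6,-2)/40² = (0.0075,-0.0025)
F = F_att + ΣF_rep = (-7.4925,11.9975)
p' = p + 1/8·F = (8.0634,-6.5003)

Fx=-7.4925 Fy=11.9975 x'=8.0634 y'=-6.5003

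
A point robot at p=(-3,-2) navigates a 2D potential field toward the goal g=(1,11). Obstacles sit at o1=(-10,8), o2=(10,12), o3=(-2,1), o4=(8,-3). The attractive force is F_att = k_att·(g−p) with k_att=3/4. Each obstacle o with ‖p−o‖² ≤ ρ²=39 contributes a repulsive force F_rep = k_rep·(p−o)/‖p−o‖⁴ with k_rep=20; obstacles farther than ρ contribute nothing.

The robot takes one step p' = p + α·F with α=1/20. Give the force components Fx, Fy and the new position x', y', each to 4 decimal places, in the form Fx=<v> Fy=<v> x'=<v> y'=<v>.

F_att = 3/4·(g−p) = 3/4·(4,13) = (3.0000,9.7500)
o1: d²=149 > ρ²=39 → inactive
o2: d²=365 > ρ²=39 → inactive
o3: d²=10 ≤ ρ²=39; F_rep = 20·(-1,-3)/10² = (-0.2000,-0.6000)
o4: d²=122 > ρ²=39 → inactive
F = F_att + ΣF_rep = (2.8000,9.1500)
p' = p + 1/20·F = (-2.8600,-1.5425)

Fx=2.8000 Fy=9.1500 x'=-2.8600 y'=-1.5425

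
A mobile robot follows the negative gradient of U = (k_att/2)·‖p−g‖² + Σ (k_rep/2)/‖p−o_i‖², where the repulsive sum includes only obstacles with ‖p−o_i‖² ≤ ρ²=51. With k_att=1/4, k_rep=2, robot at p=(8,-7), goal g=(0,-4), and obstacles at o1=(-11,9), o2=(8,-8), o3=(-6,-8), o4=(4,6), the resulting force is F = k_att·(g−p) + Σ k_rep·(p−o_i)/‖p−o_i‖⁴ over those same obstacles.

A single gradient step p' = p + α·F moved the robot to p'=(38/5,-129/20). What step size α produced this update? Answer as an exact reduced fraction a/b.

F_att = 1/4·(g−p) = 1/4·(-8,3) = (-2.0000,0.7500)
o1: d²=617 > ρ²=51 → inactive
o2: d²=1 ≤ ρ²=51; F_rep = 2·(0,1)/1² = (0.0000,2.0000)
o3: d²=197 > ρ²=51 → inactive
o4: d²=185 > ρ²=51 → inactive
F = F_att + ΣF_rep = (-2.0000,2.7500)
Δp = p'−p = (-0.4000,0.5500); α = Δx/Fx = (-2/5) / (-2) = 1/5
check: Δy/Fy = (11/20) / (11/4) = 1/5 ✓

α = 1/5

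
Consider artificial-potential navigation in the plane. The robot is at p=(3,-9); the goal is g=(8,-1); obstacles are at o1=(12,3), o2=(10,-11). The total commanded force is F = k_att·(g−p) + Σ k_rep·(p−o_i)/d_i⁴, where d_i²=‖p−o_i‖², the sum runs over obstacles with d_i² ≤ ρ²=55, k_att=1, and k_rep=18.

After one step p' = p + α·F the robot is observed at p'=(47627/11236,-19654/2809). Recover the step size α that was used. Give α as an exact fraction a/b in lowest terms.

F_att = 1·(g−p) = 1·(5,8) = (5.0000,8.0000)
o1: d²=225 > ρ²=55 → inactive
o2: d²=53 ≤ ρ²=55; F_rep = 18·(-7,2)/53² = (-0.0449,0.0128)
F = F_att + ΣF_rep = (4.9551,8.0128)
Δp = p'−p = (1.2388,2.0032); α = Δx/Fx = (13919/11236) / (13919/2809) = 1/4
check: Δy/Fy = (5627/2809) / (22508/2809) = 1/4 ✓

α = 1/4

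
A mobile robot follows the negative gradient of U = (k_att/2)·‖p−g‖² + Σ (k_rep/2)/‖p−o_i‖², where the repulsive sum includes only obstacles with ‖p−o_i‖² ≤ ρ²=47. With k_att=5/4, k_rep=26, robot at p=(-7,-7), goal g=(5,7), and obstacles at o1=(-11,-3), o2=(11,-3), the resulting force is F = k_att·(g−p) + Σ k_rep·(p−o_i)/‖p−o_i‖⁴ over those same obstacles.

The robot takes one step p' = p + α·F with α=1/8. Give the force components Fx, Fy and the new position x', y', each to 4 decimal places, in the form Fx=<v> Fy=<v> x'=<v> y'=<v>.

Fx=15.1016 Fy=17.3984 x'=-5.1123 y'=-4.8252

F_att = 5/4·(g−p) = 5/4·(12,14) = (15.0000,17.5000)
o1: d²=32 ≤ ρ²=47; F_rep = 26·(4,-4)/32² = (0.1016,-0.1016)
o2: d²=340 > ρ²=47 → inactive
F = F_att + ΣF_rep = (15.1016,17.3984)
p' = p + 1/8·F = (-5.1123,-4.8252)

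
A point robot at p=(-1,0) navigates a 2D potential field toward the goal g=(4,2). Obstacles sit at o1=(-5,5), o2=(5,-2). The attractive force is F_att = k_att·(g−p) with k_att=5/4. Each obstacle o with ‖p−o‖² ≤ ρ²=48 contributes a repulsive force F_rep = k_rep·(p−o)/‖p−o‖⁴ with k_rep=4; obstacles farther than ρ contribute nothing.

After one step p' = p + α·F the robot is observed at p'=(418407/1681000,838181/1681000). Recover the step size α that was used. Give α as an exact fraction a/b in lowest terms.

α = 1/5

F_att = 5/4·(g−p) = 5/4·(5,2) = (6.2500,2.5000)
o1: d²=41 ≤ ρ²=48; F_rep = 4·(4,-5)/41² = (0.0095,-0.0119)
o2: d²=40 ≤ ρ²=48; F_rep = 4·(-6,2)/40² = (-0.0150,0.0050)
F = F_att + ΣF_rep = (6.2445,2.4931)
Δp = p'−p = (1.2489,0.4986); α = Δx/Fx = (2099407/1681000) / (2099407/336200) = 1/5
check: Δy/Fy = (838181/1681000) / (838181/336200) = 1/5 ✓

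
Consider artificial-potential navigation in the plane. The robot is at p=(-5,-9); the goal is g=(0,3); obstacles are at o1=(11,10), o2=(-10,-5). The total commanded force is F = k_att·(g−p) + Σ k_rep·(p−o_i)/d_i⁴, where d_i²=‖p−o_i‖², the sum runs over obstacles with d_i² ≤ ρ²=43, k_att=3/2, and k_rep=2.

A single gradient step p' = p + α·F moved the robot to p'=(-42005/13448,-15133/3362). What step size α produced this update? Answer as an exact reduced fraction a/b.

F_att = 3/2·(g−p) = 3/2·(5,12) = (7.5000,18.0000)
o1: d²=617 > ρ²=43 → inactive
o2: d²=41 ≤ ρ²=43; F_rep = 2·(5,-4)/41² = (0.0059,-0.0048)
F = F_att + ΣF_rep = (7.5059,17.9952)
Δp = p'−p = (1.8765,4.4988); α = Δx/Fx = (25235/13448) / (25235/3362) = 1/4
check: Δy/Fy = (15125/3362) / (30250/1681) = 1/4 ✓

α = 1/4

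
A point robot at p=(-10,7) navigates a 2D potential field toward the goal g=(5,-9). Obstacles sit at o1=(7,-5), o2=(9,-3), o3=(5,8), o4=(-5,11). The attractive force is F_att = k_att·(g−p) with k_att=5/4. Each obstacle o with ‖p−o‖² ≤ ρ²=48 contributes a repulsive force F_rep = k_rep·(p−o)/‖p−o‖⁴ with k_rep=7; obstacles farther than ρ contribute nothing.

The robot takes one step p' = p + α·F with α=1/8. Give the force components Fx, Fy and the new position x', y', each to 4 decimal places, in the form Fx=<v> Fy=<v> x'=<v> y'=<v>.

Fx=18.7292 Fy=-20.0167 x'=-7.6589 y'=4.4979

F_att = 5/4·(g−p) = 5/4·(15,-16) = (18.7500,-20.0000)
o1: d²=433 > ρ²=48 → inactive
o2: d²=461 > ρ²=48 → inactive
o3: d²=226 > ρ²=48 → inactive
o4: d²=41 ≤ ρ²=48; F_rep = 7·(-5,-4)/41² = (-0.0208,-0.0167)
F = F_att + ΣF_rep = (18.7292,-20.0167)
p' = p + 1/8·F = (-7.6589,4.4979)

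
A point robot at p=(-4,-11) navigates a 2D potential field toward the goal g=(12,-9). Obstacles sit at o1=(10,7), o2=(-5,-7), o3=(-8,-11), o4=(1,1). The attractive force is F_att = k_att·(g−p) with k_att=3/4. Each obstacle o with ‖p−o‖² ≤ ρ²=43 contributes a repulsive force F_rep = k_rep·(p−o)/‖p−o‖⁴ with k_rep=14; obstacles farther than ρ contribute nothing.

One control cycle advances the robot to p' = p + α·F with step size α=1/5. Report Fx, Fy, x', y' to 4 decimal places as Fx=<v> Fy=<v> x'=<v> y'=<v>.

Fx=12.2672 Fy=1.3062 x'=-1.5466 y'=-10.7388

F_att = 3/4·(g−p) = 3/4·(16,2) = (12.0000,1.5000)
o1: d²=520 > ρ²=43 → inactive
o2: d²=17 ≤ ρ²=43; F_rep = 14·(1,-4)/17² = (0.0484,-0.1938)
o3: d²=16 ≤ ρ²=43; F_rep = 14·(4,0)/16² = (0.2188,0.0000)
o4: d²=169 > ρ²=43 → inactive
F = F_att + ΣF_rep = (12.2672,1.3062)
p' = p + 1/5·F = (-1.5466,-10.7388)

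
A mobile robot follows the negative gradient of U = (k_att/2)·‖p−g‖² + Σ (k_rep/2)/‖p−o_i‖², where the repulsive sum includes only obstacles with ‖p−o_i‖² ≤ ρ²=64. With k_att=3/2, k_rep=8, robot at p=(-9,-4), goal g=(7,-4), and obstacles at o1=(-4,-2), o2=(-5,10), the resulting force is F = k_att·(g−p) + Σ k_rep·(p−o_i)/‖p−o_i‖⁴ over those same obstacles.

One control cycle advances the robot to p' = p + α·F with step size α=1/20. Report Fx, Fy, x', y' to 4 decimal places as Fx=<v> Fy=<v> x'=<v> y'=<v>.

Fx=23.9524 Fy=-0.0190 x'=-7.8024 y'=-4.0010

F_att = 3/2·(g−p) = 3/2·(16,0) = (24.0000,0.0000)
o1: d²=29 ≤ ρ²=64; F_rep = 8·(-5,-2)/29² = (-0.0476,-0.0190)
o2: d²=212 > ρ²=64 → inactive
F = F_att + ΣF_rep = (23.9524,-0.0190)
p' = p + 1/20·F = (-7.8024,-4.0010)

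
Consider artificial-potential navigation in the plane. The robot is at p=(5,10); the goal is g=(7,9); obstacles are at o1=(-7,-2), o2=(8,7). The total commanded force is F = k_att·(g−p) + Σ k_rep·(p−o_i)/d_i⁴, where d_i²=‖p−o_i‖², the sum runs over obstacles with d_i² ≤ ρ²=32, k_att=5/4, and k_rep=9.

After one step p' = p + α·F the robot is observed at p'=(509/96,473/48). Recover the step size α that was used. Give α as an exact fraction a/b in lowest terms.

F_att = 5/4·(g−p) = 5/4·(2,-1) = (2.5000,-1.2500)
o1: d²=288 > ρ²=32 → inactive
o2: d²=18 ≤ ρ²=32; F_rep = 9·(-3,3)/18² = (-0.0833,0.0833)
F = F_att + ΣF_rep = (2.4167,-1.1667)
Δp = p'−p = (0.3021,-0.1458); α = Δx/Fx = (29/96) / (29/12) = 1/8
check: Δy/Fy = (-7/48) / (-7/6) = 1/8 ✓

α = 1/8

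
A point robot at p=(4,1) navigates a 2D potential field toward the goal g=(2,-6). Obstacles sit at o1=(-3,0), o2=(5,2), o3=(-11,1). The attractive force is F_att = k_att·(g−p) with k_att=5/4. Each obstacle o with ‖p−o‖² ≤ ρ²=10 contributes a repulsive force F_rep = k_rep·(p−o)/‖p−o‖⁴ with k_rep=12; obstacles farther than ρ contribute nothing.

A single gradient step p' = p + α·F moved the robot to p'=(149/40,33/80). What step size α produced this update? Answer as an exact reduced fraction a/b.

F_att = 5/4·(g−p) = 5/4·(-2,-7) = (-2.5000,-8.7500)
o1: d²=50 > ρ²=10 → inactive
o2: d²=2 ≤ ρ²=10; F_rep = 12·(-1,-1)/2² = (-3.0000,-3.0000)
o3: d²=225 > ρ²=10 → inactive
F = F_att + ΣF_rep = (-5.5000,-11.7500)
Δp = p'−p = (-0.2750,-0.5875); α = Δx/Fx = (-11/40) / (-11/2) = 1/20
check: Δy/Fy = (-47/80) / (-47/4) = 1/20 ✓

α = 1/20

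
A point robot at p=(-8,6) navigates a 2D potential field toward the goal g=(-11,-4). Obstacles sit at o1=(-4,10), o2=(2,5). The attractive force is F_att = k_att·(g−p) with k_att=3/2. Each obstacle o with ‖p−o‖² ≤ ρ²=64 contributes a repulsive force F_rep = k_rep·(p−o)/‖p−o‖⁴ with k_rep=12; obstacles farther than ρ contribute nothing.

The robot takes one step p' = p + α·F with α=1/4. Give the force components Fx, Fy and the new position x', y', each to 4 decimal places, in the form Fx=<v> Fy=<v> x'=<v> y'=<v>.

Fx=-4.5469 Fy=-15.0469 x'=-9.1367 y'=2.2383

F_att = 3/2·(g−p) = 3/2·(-3,-10) = (-4.5000,-15.0000)
o1: d²=32 ≤ ρ²=64; F_rep = 12·(-4,-4)/32² = (-0.0469,-0.0469)
o2: d²=101 > ρ²=64 → inactive
F = F_att + ΣF_rep = (-4.5469,-15.0469)
p' = p + 1/4·F = (-9.1367,2.2383)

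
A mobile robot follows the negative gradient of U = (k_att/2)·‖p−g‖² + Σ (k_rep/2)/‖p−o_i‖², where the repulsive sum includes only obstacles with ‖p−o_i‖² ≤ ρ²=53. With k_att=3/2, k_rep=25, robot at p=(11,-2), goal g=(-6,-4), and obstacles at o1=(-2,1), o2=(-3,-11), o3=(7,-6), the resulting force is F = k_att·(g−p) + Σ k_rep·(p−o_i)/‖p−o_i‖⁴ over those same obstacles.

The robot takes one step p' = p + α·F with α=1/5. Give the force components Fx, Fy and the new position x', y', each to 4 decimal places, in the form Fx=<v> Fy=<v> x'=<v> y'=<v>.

Fx=-25.4023 Fy=-2.9023 x'=5.9195 y'=-2.5805

F_att = 3/2·(g−p) = 3/2·(-17,-2) = (-25.5000,-3.0000)
o1: d²=178 > ρ²=53 → inactive
o2: d²=277 > ρ²=53 → inactive
o3: d²=32 ≤ ρ²=53; F_rep = 25·(4,4)/32² = (0.0977,0.0977)
F = F_att + ΣF_rep = (-25.4023,-2.9023)
p' = p + 1/5·F = (5.9195,-2.5805)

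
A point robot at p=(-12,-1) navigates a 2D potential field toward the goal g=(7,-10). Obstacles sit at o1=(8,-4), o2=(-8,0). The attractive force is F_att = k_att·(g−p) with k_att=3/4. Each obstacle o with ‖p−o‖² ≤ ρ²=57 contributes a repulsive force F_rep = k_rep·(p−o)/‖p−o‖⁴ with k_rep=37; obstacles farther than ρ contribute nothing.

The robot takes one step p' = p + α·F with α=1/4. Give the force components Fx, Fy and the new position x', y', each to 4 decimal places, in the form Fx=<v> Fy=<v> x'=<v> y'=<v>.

F_att = 3/4·(g−p) = 3/4·(19,-9) = (14.2500,-6.7500)
o1: d²=409 > ρ²=57 → inactive
o2: d²=17 ≤ ρ²=57; F_rep = 37·(-4,-1)/17² = (-0.5121,-0.1280)
F = F_att + ΣF_rep = (13.7379,-6.8780)
p' = p + 1/4·F = (-8.5655,-2.7195)

Fx=13.7379 Fy=-6.8780 x'=-8.5655 y'=-2.7195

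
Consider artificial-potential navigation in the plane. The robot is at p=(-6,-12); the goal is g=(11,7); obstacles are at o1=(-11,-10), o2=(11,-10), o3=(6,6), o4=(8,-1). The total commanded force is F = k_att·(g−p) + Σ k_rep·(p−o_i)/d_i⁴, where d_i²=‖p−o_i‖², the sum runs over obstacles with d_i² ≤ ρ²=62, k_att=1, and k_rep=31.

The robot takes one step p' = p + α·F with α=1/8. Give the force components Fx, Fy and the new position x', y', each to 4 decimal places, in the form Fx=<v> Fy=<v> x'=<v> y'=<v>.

Fx=17.1843 Fy=18.9263 x'=-3.8520 y'=-9.6342

F_att = 1·(g−p) = 1·(17,19) = (17.0000,19.0000)
o1: d²=29 ≤ ρ²=62; F_rep = 31·(5,-2)/29² = (0.1843,-0.0737)
o2: d²=293 > ρ²=62 → inactive
o3: d²=468 > ρ²=62 → inactive
o4: d²=317 > ρ²=62 → inactive
F = F_att + ΣF_rep = (17.1843,18.9263)
p' = p + 1/8·F = (-3.8520,-9.6342)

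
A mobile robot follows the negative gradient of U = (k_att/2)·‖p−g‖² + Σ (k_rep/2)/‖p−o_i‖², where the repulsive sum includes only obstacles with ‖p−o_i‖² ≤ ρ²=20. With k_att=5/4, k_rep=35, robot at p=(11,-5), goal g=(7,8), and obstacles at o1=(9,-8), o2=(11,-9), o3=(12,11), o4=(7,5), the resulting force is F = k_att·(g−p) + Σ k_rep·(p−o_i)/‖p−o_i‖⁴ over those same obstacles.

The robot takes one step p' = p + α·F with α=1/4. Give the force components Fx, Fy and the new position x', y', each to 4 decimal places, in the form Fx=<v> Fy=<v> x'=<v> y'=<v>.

F_att = 5/4·(g−p) = 5/4·(-4,13) = (-5.0000,16.2500)
o1: d²=13 ≤ ρ²=20; F_rep = 35·(2,3)/13² = (0.4142,0.6213)
o2: d²=16 ≤ ρ²=20; F_rep = 35·(0,4)/16² = (0.0000,0.5469)
o3: d²=257 > ρ²=20 → inactive
o4: d²=116 > ρ²=20 → inactive
F = F_att + ΣF_rep = (-4.5858,17.4182)
p' = p + 1/4·F = (9.8536,-0.6455)

Fx=-4.5858 Fy=17.4182 x'=9.8536 y'=-0.6455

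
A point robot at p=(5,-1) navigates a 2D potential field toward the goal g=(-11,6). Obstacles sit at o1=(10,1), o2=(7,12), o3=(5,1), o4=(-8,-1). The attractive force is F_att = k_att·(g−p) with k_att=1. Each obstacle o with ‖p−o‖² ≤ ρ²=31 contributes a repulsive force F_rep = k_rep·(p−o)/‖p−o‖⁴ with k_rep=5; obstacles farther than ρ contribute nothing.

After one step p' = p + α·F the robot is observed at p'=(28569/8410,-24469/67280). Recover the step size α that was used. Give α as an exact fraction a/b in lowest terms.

F_att = 1·(g−p) = 1·(-16,7) = (-16.0000,7.0000)
o1: d²=29 ≤ ρ²=31; F_rep = 5·(-5,-2)/29² = (-0.0297,-0.0119)
o2: d²=173 > ρ²=31 → inactive
o3: d²=4 ≤ ρ²=31; F_rep = 5·(0,-2)/4² = (0.0000,-0.6250)
o4: d²=169 > ρ²=31 → inactive
F = F_att + ΣF_rep = (-16.0297,6.3631)
Δp = p'−p = (-1.6030,0.6363); α = Δx/Fx = (-13481/8410) / (-13481/841) = 1/10
check: Δy/Fy = (42811/67280) / (42811/6728) = 1/10 ✓

α = 1/10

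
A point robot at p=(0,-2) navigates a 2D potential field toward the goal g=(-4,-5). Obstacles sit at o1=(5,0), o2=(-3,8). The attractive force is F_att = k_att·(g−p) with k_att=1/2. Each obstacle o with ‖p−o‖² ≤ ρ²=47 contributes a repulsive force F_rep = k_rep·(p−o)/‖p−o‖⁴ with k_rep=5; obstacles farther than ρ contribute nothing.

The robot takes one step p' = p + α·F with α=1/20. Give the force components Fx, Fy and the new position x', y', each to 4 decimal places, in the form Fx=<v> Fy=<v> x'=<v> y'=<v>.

Fx=-2.0297 Fy=-1.5119 x'=-0.1015 y'=-2.0756

F_att = 1/2·(g−p) = 1/2·(-4,-3) = (-2.0000,-1.5000)
o1: d²=29 ≤ ρ²=47; F_rep = 5·(-5,-2)/29² = (-0.0297,-0.0119)
o2: d²=109 > ρ²=47 → inactive
F = F_att + ΣF_rep = (-2.0297,-1.5119)
p' = p + 1/20·F = (-0.1015,-2.0756)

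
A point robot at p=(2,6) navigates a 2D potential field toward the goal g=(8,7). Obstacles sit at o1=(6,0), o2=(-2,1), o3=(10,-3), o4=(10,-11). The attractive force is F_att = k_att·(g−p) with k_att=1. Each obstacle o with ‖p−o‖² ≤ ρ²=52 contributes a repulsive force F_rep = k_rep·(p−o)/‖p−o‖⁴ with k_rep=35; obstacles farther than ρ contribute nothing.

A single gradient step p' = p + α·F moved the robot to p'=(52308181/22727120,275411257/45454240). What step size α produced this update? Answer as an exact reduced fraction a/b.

F_att = 1·(g−p) = 1·(6,1) = (6.0000,1.0000)
o1: d²=52 ≤ ρ²=52; F_rep = 35·(-4,6)/52² = (-0.0518,0.0777)
o2: d²=41 ≤ ρ²=52; F_rep = 35·(4,5)/41² = (0.0833,0.1041)
o3: d²=145 > ρ²=52 → inactive
o4: d²=353 > ρ²=52 → inactive
F = F_att + ΣF_rep = (6.0315,1.1818)
Δp = p'−p = (0.3016,0.0591); α = Δx/Fx = (6853941/22727120) / (6853941/1136356) = 1/20
check: Δy/Fy = (2685817/45454240) / (2685817/2272712) = 1/20 ✓

α = 1/20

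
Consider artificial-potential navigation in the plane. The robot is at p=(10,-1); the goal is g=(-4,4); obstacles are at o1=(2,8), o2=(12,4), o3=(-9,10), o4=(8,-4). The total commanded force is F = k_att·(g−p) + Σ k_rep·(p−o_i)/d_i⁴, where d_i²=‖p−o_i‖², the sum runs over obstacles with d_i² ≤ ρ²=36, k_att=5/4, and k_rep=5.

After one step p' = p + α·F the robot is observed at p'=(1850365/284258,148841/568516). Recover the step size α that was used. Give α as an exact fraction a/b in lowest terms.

F_att = 5/4·(g−p) = 5/4·(-14,5) = (-17.5000,6.2500)
o1: d²=145 > ρ²=36 → inactive
o2: d²=29 ≤ ρ²=36; F_rep = 5·(-2,-5)/29² = (-0.0119,-0.0297)
o3: d²=482 > ρ²=36 → inactive
o4: d²=13 ≤ ρ²=36; F_rep = 5·(2,3)/13² = (0.0592,0.0888)
F = F_att + ΣF_rep = (-17.4527,6.3090)
Δp = p'−p = (-3.4905,1.2618); α = Δx/Fx = (-992215/284258) / (-4961075/284258) = 1/5
check: Δy/Fy = (717357/568516) / (3586785/568516) = 1/5 ✓

α = 1/5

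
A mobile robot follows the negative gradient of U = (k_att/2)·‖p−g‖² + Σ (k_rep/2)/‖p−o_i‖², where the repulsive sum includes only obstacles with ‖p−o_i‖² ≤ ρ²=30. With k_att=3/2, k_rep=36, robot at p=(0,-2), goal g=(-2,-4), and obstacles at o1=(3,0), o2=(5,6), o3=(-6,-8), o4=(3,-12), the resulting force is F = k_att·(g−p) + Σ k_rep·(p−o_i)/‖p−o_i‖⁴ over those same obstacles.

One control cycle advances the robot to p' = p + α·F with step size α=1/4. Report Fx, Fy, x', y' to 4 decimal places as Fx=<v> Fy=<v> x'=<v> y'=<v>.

Fx=-3.6391 Fy=-3.4260 x'=-0.9098 y'=-2.8565

F_att = 3/2·(g−p) = 3/2·(-2,-2) = (-3.0000,-3.0000)
o1: d²=13 ≤ ρ²=30; F_rep = 36·(-3,-2)/13² = (-0.6391,-0.4260)
o2: d²=89 > ρ²=30 → inactive
o3: d²=72 > ρ²=30 → inactive
o4: d²=109 > ρ²=30 → inactive
F = F_att + ΣF_rep = (-3.6391,-3.4260)
p' = p + 1/4·F = (-0.9098,-2.8565)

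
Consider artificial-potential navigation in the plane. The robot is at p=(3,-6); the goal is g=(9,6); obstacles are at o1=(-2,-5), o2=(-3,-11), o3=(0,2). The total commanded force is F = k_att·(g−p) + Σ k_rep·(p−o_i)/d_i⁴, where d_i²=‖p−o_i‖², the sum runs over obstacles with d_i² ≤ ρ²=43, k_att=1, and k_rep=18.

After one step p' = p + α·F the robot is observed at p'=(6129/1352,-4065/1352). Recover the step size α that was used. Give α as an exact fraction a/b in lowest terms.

α = 1/4

F_att = 1·(g−p) = 1·(6,12) = (6.0000,12.0000)
o1: d²=26 ≤ ρ²=43; F_rep = 18·(5,-1)/26² = (0.1331,-0.0266)
o2: d²=61 > ρ²=43 → inactive
o3: d²=73 > ρ²=43 → inactive
F = F_att + ΣF_rep = (6.1331,11.9734)
Δp = p'−p = (1.5333,2.9933); α = Δx/Fx = (2073/1352) / (2073/338) = 1/4
check: Δy/Fy = (4047/1352) / (4047/338) = 1/4 ✓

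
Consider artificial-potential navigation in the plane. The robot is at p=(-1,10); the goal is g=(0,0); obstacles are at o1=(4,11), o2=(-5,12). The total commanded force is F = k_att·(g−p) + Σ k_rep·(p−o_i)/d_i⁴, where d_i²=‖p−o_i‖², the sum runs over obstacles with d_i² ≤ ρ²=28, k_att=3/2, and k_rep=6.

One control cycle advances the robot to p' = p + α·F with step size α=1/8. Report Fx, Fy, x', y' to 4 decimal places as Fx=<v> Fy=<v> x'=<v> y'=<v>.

Fx=1.5156 Fy=-15.0389 x'=-0.8105 y'=8.1201

F_att = 3/2·(g−p) = 3/2·(1,-10) = (1.5000,-15.0000)
o1: d²=26 ≤ ρ²=28; F_rep = 6·(-5,-1)/26² = (-0.0444,-0.0089)
o2: d²=20 ≤ ρ²=28; F_rep = 6·(4,-2)/20² = (0.0600,-0.0300)
F = F_att + ΣF_rep = (1.5156,-15.0389)
p' = p + 1/8·F = (-0.8105,8.1201)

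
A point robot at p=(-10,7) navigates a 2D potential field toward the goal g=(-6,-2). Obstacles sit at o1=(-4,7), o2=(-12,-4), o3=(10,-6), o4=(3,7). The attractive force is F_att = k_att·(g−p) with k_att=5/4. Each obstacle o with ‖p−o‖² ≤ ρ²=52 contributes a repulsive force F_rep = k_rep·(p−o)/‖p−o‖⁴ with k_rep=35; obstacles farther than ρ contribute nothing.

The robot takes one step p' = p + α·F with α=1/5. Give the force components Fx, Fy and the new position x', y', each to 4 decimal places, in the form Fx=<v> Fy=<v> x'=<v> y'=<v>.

F_att = 5/4·(g−p) = 5/4·(4,-9) = (5.0000,-11.2500)
o1: d²=36 ≤ ρ²=52; F_rep = 35·(-6,0)/36² = (-0.1620,0.0000)
o2: d²=125 > ρ²=52 → inactive
o3: d²=569 > ρ²=52 → inactive
o4: d²=169 > ρ²=52 → inactive
F = F_att + ΣF_rep = (4.8380,-11.2500)
p' = p + 1/5·F = (-9.0324,4.7500)

Fx=4.8380 Fy=-11.2500 x'=-9.0324 y'=4.7500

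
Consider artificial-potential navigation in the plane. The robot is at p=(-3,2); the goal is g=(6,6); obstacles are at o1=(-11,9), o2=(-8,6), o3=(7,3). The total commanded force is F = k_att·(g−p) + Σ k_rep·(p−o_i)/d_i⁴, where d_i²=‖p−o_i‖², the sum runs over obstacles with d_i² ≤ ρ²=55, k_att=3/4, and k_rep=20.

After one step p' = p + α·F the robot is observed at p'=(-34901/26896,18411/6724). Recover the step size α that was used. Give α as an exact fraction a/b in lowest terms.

α = 1/4

F_att = 3/4·(g−p) = 3/4·(9,4) = (6.7500,3.0000)
o1: d²=113 > ρ²=55 → inactive
o2: d²=41 ≤ ρ²=55; F_rep = 20·(5,-4)/41² = (0.0595,-0.0476)
o3: d²=101 > ρ²=55 → inactive
F = F_att + ΣF_rep = (6.8095,2.9524)
Δp = p'−p = (1.7024,0.7381); α = Δx/Fx = (45787/26896) / (45787/6724) = 1/4
check: Δy/Fy = (4963/6724) / (4963/1681) = 1/4 ✓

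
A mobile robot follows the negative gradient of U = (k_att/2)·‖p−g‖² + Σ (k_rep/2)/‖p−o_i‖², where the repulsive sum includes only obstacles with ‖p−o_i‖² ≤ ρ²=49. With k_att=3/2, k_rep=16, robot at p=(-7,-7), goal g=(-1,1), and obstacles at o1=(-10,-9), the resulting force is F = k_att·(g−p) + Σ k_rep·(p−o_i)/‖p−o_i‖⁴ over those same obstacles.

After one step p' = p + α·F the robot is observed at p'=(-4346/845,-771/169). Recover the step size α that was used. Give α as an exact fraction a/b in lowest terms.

F_att = 3/2·(g−p) = 3/2·(6,8) = (9.0000,12.0000)
o1: d²=13 ≤ ρ²=49; F_rep = 16·(3,2)/13² = (0.2840,0.1893)
F = F_att + ΣF_rep = (9.2840,12.1893)
Δp = p'−p = (1.8568,2.4379); α = Δx/Fx = (1569/845) / (1569/169) = 1/5
check: Δy/Fy = (412/169) / (2060/169) = 1/5 ✓

α = 1/5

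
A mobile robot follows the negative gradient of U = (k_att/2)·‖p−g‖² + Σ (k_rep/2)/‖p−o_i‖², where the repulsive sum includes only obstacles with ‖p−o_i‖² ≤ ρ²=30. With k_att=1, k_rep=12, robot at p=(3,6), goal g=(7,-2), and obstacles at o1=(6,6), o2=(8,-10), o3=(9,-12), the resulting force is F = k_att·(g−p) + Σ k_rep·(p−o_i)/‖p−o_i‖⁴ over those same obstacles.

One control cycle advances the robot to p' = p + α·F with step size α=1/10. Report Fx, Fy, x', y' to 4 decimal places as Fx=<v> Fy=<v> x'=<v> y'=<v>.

Fx=3.5556 Fy=-8.0000 x'=3.3556 y'=5.2000

F_att = 1·(g−p) = 1·(4,-8) = (4.0000,-8.0000)
o1: d²=9 ≤ ρ²=30; F_rep = 12·(-3,0)/9² = (-0.4444,0.0000)
o2: d²=281 > ρ²=30 → inactive
o3: d²=360 > ρ²=30 → inactive
F = F_att + ΣF_rep = (3.5556,-8.0000)
p' = p + 1/10·F = (3.3556,5.2000)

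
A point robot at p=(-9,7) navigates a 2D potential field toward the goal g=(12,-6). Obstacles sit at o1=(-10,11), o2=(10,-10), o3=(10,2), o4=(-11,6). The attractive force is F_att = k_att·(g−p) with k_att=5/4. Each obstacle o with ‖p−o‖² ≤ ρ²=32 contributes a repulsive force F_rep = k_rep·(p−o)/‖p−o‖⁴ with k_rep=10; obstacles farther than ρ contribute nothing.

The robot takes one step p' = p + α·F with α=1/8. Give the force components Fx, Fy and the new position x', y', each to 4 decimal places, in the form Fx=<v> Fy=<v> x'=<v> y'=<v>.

F_att = 5/4·(g−p) = 5/4·(21,-13) = (26.2500,-16.2500)
o1: d²=17 ≤ ρ²=32; F_rep = 10·(1,-4)/17² = (0.0346,-0.1384)
o2: d²=650 > ρ²=32 → inactive
o3: d²=386 > ρ²=32 → inactive
o4: d²=5 ≤ ρ²=32; F_rep = 10·(2,1)/5² = (0.8000,0.4000)
F = F_att + ΣF_rep = (27.0846,-15.9884)
p' = p + 1/8·F = (-5.6144,5.0014)

Fx=27.0846 Fy=-15.9884 x'=-5.6144 y'=5.0014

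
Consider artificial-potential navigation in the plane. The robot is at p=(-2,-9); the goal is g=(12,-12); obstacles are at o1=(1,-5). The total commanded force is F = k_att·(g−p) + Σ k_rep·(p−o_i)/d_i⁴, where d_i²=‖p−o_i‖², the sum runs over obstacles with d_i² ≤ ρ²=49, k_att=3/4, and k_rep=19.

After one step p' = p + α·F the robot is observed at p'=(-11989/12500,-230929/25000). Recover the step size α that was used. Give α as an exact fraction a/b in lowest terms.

α = 1/10

F_att = 3/4·(g−p) = 3/4·(14,-3) = (10.5000,-2.2500)
o1: d²=25 ≤ ρ²=49; F_rep = 19·(-3,-4)/25² = (-0.0912,-0.1216)
F = F_att + ΣF_rep = (10.4088,-2.3716)
Δp = p'−p = (1.0409,-0.2372); α = Δx/Fx = (13011/12500) / (13011/1250) = 1/10
check: Δy/Fy = (-5929/25000) / (-5929/2500) = 1/10 ✓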